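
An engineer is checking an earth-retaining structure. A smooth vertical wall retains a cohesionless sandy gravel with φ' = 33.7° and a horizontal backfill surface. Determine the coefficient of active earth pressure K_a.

0.286

K_a = tan²(45° − φ/2) = tan²(28.15°) = 0.2863.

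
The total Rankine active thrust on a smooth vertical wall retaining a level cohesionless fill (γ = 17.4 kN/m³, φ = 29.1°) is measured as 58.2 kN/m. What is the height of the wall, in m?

4.40 m

K_a = 0.3456. P_a = ½ K_a γ H² ⇒ H = √(2P_a/(K_a γ)).
H = √(2×58.2/(0.3456×17.4)) = 4.400 m.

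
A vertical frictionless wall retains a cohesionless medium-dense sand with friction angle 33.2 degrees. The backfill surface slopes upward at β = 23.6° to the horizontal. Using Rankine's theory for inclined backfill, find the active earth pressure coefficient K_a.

0.386

K_a = cos β · (cos β − √(cos²β − cos²φ)) / (cos β + √(cos²β − cos²φ)).
cos β = 0.9164, cos φ = 0.8368, √(cos²β − cos²φ) = 0.3736.
K_a = 0.9164 × (0.9164 − 0.3736)/(0.9164 + 0.3736) = 0.3856.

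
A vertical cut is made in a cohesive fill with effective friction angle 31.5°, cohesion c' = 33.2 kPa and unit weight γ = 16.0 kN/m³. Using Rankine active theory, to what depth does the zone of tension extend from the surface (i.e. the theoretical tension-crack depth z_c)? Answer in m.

K_a = tan²(45° − 31.5°/2) = 0.3136; √K_a = 0.5600.
The active pressure is zero where K_a γ z = 2c√K_a, so z_c = 2c/(γ√K_a) = 2×33.2/(16.0×0.5600) = 7.410 m.

7.41 m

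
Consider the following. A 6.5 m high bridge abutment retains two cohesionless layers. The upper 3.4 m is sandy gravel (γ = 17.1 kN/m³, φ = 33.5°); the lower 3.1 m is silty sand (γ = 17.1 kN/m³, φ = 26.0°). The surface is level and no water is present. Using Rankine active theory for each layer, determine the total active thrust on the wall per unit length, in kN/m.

K_a1 = tan²(45°−33.5°/2) = 0.2887; K_a2 = tan²(45°−26.0°/2) = 0.3905.
Layer 1: σ at base = K_a1 γ₁ h₁ = 16.79 kPa; P₁ = ½×16.79×3.4 = 28.54.
Layer 2: σ_v at top = γ₁h₁ = 58.14; σ_h top = K_a2×58.14 = 22.70; σ_h base = K_a2×(58.14+17.1×3.1) = 43.40.
P₂ = ½(22.70+43.40)×3.1 = 102.5. Total P_a = 28.54+102.5 = 131.0 kN/m.

131 kN/m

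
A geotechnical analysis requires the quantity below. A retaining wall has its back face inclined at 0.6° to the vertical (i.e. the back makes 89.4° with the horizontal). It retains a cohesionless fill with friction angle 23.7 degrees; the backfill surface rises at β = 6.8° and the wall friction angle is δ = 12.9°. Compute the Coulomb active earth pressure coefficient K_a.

0.429

K_a = sin²(α+φ) / [sin²α · sin(α−δ) · (1 + √{sin(φ+δ)sin(φ−β) / (sin(α−δ)sin(α+β))})²].
With α = 89.4°, φ = 23.7°, δ = 12.9°, β = 6.8°: K_a = 0.4295.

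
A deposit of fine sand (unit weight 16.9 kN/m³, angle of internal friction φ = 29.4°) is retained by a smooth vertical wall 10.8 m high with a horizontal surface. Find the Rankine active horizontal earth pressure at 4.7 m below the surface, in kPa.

K_a = (1 − sin φ)/(1 + sin φ) = 0.3415.
σ_h = K_a γ z = 0.3415 × 16.9 × 4.7 = 27.12 kPa.

27.1 kPa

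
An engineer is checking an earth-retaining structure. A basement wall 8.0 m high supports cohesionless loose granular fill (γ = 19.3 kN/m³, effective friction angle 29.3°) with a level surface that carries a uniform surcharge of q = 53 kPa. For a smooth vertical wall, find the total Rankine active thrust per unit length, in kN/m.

357 kN/m

K_a = tan²(45° − φ/2) = 0.3428.
Soil triangle: ½ K_a γ H² = 0.5×0.3428×19.3×8.0² = 211.7 kN/m.
Surcharge rectangle: K_a q H = 0.3428×53×8.0 = 145.4 kN/m.
Total = 211.7 + 145.4 = 357.1 kN/m.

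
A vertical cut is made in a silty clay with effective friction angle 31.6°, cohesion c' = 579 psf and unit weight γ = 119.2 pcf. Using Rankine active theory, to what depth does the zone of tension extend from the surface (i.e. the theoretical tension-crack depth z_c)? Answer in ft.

K_a = tan²(45° − 31.6°/2) = 0.3123; √K_a = 0.5589.
The active pressure is zero where K_a γ z = 2c√K_a, so z_c = 2c/(γ√K_a) = 2×579/(119.2×0.5589) = 17.38 ft.

17.4 ft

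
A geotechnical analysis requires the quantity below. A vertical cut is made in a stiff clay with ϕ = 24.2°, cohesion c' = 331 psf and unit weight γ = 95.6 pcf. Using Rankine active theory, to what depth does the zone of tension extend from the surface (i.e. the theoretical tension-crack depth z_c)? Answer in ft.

K_a = tan²(45° − 24.2°/2) = 0.4185; √K_a = 0.6469.
The active pressure is zero where K_a γ z = 2c√K_a, so z_c = 2c/(γ√K_a) = 2×331/(95.6×0.6469) = 10.70 ft.

10.7 ft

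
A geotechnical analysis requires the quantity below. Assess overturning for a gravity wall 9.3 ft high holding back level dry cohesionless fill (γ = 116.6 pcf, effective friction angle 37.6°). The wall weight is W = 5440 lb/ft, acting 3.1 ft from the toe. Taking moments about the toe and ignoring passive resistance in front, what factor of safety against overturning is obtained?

K_a = tan²(45° − 37.6°/2) = 0.2421.
P_a = ½K_aγH² = 0.5×0.2421×116.6×9.3² = 1221 lb/ft, acting at H/3 = 3.100 ft above the base.
Overturning moment M_o = P_a × H/3 = 1221 × 3.100 = 3785.
Resisting moment M_r = W × 3.1 = 5440 × 3.1 = 16860.
FS_overturning = M_r/M_o = 16860/3785 = 4.456.

4.46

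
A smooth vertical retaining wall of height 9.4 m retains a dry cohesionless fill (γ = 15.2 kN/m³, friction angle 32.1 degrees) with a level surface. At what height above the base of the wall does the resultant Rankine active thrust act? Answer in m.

3.13 m

K_a = 0.3060.
The pressure distribution is triangular, so the resultant acts at H/3 above the base = 9.4/3 = 3.133 m.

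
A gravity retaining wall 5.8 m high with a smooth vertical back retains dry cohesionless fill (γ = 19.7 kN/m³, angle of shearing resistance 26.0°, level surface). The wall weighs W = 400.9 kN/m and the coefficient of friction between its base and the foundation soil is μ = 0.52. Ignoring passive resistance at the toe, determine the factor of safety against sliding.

K_a = tan²(45° − 26.0°/2) = 0.3905.
P_a = ½K_aγH² = 0.5×0.3905×19.7×5.8² = 129.4 kN/m, acting at H/3 = 1.933 m above the base.
FS_sliding = μW / P_a = 0.52×400.9 / 129.4 = 1.611.

1.61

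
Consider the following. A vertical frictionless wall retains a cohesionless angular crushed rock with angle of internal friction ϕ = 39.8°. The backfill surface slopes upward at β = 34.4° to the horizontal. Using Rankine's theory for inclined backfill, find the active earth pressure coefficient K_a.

0.384

K_a = cos β · (cos β − √(cos²β − cos²φ)) / (cos β + √(cos²β − cos²φ)).
cos β = 0.8251, cos φ = 0.7683, √(cos²β − cos²φ) = 0.3009.
K_a = 0.8251 × (0.8251 − 0.3009)/(0.8251 + 0.3009) = 0.3841.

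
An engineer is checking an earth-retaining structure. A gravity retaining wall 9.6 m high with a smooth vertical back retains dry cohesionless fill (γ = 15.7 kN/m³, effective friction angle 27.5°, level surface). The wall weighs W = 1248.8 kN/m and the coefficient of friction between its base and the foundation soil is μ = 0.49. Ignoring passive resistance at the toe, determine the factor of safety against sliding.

K_a = tan²(45° − 27.5°/2) = 0.3682.
P_a = ½K_aγH² = 0.5×0.3682×15.7×9.6² = 266.4 kN/m, acting at H/3 = 3.200 m above the base.
FS_sliding = μW / P_a = 0.49×1248.8 / 266.4 = 2.297.

2.30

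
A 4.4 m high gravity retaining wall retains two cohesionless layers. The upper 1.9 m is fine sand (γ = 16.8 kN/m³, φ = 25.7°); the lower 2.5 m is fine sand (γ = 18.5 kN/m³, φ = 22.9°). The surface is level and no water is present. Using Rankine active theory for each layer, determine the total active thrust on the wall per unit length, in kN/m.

72.5 kN/m

K_a1 = tan²(45°−25.7°/2) = 0.3950; K_a2 = tan²(45°−22.9°/2) = 0.4398.
Layer 1: σ at base = K_a1 γ₁ h₁ = 12.61 kPa; P₁ = ½×12.61×1.9 = 11.98.
Layer 2: σ_v at top = γ₁h₁ = 31.92; σ_h top = K_a2×31.92 = 14.04; σ_h base = K_a2×(31.92+18.5×2.5) = 34.38.
P₂ = ½(14.04+34.38)×2.5 = 60.52. Total P_a = 11.98+60.52 = 72.49 kN/m.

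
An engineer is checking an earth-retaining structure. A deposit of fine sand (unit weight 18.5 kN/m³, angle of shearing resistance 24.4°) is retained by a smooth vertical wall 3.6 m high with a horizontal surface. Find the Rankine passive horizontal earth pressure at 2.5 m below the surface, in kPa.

K_p = (1 + sin φ)/(1 − sin φ) = 2.408.
σ_h = K_p γ z = 2.408 × 18.5 × 2.5 = 111.4 kPa.

111 kPa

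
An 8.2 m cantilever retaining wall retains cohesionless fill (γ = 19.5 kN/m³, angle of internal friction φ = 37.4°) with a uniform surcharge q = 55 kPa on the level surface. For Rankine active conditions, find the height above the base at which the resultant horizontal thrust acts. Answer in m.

3.29 m

K_a = 0.2443.
Triangular part P₁ = ½K_aγH² = 160.1 at H/3 = 2.733 m; rectangular part P₂ = K_a q H = 110.2 at H/2 = 4.100 m.
ȳ = (P₁·2.733 + P₂·4.100)/(P₁+P₂) = 3.290 m.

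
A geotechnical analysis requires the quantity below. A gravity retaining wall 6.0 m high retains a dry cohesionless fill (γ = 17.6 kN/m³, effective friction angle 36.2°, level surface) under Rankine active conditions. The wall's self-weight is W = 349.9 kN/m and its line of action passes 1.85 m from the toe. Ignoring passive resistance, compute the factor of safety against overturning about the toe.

3.97

K_a = tan²(45° − 36.2°/2) = 0.2574.
P_a = ½K_aγH² = 0.5×0.2574×17.6×6.0² = 81.54 kN/m, acting at H/3 = 2.000 m above the base.
Overturning moment M_o = P_a × H/3 = 81.54 × 2.000 = 163.1.
Resisting moment M_r = W × 1.85 = 349.9 × 1.85 = 647.3.
FS_overturning = M_r/M_o = 647.3/163.1 = 3.969.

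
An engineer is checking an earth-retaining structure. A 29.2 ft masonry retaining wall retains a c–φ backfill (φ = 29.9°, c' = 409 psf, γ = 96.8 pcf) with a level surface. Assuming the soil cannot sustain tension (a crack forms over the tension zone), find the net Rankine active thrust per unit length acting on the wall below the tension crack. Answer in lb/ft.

3450 lb/ft

K_a = 0.3347; √K_a = 0.5785.
Tension-crack depth z_c = 2c/(γ√K_a) = 2×409/(96.8×0.5785) = 14.61 ft.
σ_a at base = K_a γ H − 2c√K_a = 0.3347×96.8×29.2 − 2×409×0.5785 = 472.8 psf.
P_a = ½ × 472.8 × (H − z_c) = 0.5×472.8×14.59 = 3450 lb/ft.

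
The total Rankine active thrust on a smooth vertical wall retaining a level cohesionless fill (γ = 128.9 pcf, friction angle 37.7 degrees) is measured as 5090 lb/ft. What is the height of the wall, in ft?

K_a = 0.2411. P_a = ½ K_a γ H² ⇒ H = √(2P_a/(K_a γ)).
H = √(2×5090/(0.2411×128.9)) = 18.10 ft.

18.1 ft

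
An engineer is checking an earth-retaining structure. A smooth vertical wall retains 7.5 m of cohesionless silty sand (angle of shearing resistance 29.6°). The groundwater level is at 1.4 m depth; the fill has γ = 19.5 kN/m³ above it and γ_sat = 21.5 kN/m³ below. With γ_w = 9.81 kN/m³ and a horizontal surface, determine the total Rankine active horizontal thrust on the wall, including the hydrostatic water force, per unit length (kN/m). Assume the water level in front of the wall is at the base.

K_a = tan²(45° − φ/2) = 0.3387.
γ' = 21.5 − 9.81 = 11.69 kN/m³. Depth below WT = 6.1 m.
σ'_h at WT = K_a γ d_w = 9.248 kPa; at base = 9.248 + K_a γ' × 6.1 = 33.40 kPa.
P₁ (0–1.4 m) = ½×9.248×1.4 = 6.473. P₂ (1.4–7.5 m) = ½(9.248+33.40)×6.1 = 130.1.
P_w = ½ γ_w h₂² = 0.5×9.81×6.1² = 182.5. Total = 6.473+130.1+182.5 = 319.1 kN/m.

319 kN/m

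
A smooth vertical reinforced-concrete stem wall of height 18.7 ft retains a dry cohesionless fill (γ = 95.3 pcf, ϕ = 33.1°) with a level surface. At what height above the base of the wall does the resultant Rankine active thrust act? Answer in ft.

K_a = 0.2936.
The pressure distribution is triangular, so the resultant acts at H/3 above the base = 18.7/3 = 6.233 ft.

6.23 ft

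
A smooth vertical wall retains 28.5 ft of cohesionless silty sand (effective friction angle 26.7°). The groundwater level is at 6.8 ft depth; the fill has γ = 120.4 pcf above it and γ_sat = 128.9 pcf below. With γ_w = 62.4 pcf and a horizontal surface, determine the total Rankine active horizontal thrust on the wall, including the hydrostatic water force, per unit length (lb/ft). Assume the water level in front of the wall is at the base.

28400 lb/ft

K_a = tan²(45° − φ/2) = 0.3800.
γ' = 128.9 − 62.4 = 66.50 pcf. Depth below WT = 21.7 ft.
σ'_h at WT = K_a γ d_w = 311.1 psf; at base = 311.1 + K_a γ' × 21.7 = 859.4 psf.
P₁ (0–6.8 ft) = ½×311.1×6.8 = 1058. P₂ (6.8–28.5 ft) = ½(311.1+859.4)×21.7 = 12700.
P_w = ½ γ_w h₂² = 0.5×62.4×21.7² = 14690. Total = 1058+12700+14690 = 28450 lb/ft.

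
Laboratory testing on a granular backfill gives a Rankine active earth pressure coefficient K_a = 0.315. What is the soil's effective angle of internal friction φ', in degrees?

K_a = tan²(45° − φ/2) ⇒ 45° − φ/2 = arctan(√0.315) = 29.30°.
φ = 2(45° − 29.30°) = 31.39°.

31.4°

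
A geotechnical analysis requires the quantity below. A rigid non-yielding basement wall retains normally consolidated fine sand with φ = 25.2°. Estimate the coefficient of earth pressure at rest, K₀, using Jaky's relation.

0.574

K₀ = 1 − sin φ' = 1 − sin 25.2° = 0.5742.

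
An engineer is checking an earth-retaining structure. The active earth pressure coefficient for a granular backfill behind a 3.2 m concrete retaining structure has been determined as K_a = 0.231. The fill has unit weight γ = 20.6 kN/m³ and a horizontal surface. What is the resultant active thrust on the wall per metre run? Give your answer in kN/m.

24.4 kN/m

P = ½ K_a γ H² = 0.5 × 0.231 × 20.6 × 3.2² = 24.36 kN/m.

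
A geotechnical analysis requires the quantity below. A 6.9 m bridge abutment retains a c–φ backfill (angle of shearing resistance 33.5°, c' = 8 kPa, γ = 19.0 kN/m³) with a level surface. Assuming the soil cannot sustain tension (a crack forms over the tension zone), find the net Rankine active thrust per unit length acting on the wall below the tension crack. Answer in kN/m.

78.0 kN/m

K_a = 0.2887; √K_a = 0.5373.
Tension-crack depth z_c = 2c/(γ√K_a) = 2×8/(19.0×0.5373) = 1.567 m.
σ_a at base = K_a γ H − 2c√K_a = 0.2887×19.0×6.9 − 2×8×0.5373 = 29.25 kPa.
P_a = ½ × 29.25 × (H − z_c) = 0.5×29.25×5.333 = 78.00 kN/m.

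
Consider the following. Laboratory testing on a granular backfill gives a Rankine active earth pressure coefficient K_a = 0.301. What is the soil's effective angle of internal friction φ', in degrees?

32.5°

K_a = tan²(45° − φ/2) ⇒ 45° − φ/2 = arctan(√0.301) = 28.75°.
φ = 2(45° − 28.75°) = 32.50°.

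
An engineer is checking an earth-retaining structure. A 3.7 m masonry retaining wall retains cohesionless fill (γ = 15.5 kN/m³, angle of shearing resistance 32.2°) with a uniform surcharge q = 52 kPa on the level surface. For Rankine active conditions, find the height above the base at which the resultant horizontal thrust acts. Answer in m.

K_a = 0.3047.
Triangular part P₁ = ½K_aγH² = 32.33 at H/3 = 1.233 m; rectangular part P₂ = K_a q H = 58.63 at H/2 = 1.850 m.
ȳ = (P₁·1.233 + P₂·1.850)/(P₁+P₂) = 1.631 m.

1.63 m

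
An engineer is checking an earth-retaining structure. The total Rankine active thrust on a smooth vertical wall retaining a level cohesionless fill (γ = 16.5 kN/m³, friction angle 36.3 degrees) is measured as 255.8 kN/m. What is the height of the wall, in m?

11.0 m

K_a = 0.2563. P_a = ½ K_a γ H² ⇒ H = √(2P_a/(K_a γ)).
H = √(2×255.8/(0.2563×16.5)) = 11.00 m.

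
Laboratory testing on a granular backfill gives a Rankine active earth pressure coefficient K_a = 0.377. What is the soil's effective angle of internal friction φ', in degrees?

26.9°

K_a = tan²(45° − φ/2) ⇒ 45° − φ/2 = arctan(√0.377) = 31.55°.
φ = 2(45° − 31.55°) = 26.90°.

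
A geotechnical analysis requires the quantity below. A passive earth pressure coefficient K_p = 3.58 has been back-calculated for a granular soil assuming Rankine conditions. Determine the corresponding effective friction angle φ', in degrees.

K_p = (1+sin φ)/(1−sin φ) ⇒ sin φ = (K_p − 1)/(K_p + 1) = 0.5633.
φ = arcsin(0.5633) = 34.29°.

34.3°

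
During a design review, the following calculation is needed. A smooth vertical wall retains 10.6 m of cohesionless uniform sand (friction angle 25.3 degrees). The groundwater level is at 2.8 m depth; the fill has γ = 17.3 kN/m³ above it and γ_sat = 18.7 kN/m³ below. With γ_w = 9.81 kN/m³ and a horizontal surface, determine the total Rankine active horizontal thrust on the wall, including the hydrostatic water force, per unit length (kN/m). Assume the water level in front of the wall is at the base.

586 kN/m

K_a = tan²(45° − φ/2) = 0.4012.
γ' = 18.7 − 9.81 = 8.890 kN/m³. Depth below WT = 7.8 m.
σ'_h at WT = K_a γ d_w = 19.43 kPa; at base = 19.43 + K_a γ' × 7.8 = 47.25 kPa.
P₁ (0–2.8 m) = ½×19.43×2.8 = 27.21. P₂ (2.8–10.6 m) = ½(19.43+47.25)×7.8 = 260.1.
P_w = ½ γ_w h₂² = 0.5×9.81×7.8² = 298.4. Total = 27.21+260.1+298.4 = 585.7 kN/m.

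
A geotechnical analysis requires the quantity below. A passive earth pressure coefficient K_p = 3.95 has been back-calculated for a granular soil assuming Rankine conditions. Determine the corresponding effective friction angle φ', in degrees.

36.6°

K_p = (1+sin φ)/(1−sin φ) ⇒ sin φ = (K_p − 1)/(K_p + 1) = 0.5960.
φ = arcsin(0.5960) = 36.58°.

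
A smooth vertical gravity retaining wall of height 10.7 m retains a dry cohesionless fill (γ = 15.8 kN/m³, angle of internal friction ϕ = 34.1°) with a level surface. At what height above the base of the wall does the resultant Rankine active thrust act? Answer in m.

3.57 m

K_a = 0.2815.
The pressure distribution is triangular, so the resultant acts at H/3 above the base = 10.7/3 = 3.567 m.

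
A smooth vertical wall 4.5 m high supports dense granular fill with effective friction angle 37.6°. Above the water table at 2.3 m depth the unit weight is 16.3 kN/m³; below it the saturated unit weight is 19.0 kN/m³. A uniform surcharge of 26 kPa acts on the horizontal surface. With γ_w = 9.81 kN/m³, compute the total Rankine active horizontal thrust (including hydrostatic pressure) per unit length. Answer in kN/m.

87.9 kN/m

K_a = tan²(45° − φ/2) = 0.2421.
γ' = 19.0 − 9.81 = 9.190 kN/m³. h₂ = H − d_w = 2.2 m.
σ'_h: at surface K_a·q = 6.295; at WT K_a(q+γd_w) = 15.37; at base K_a(q+γd_w+γ'h₂) = 20.27 kPa.
P₁ = ½(6.295+15.37)×2.3 = 24.92; P₂ = ½(15.37+20.27)×2.2 = 39.20; P_w = ½γ_w h₂² = 23.74.
Total = 24.92+39.20+23.74 = 87.86 kN/m.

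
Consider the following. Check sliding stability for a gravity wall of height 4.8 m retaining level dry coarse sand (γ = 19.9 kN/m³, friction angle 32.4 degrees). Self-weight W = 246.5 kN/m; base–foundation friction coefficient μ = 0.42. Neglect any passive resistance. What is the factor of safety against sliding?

1.49

K_a = tan²(45° − 32.4°/2) = 0.3022.
P_a = ½K_aγH² = 0.5×0.3022×19.9×4.8² = 69.29 kN/m, acting at H/3 = 1.600 m above the base.
FS_sliding = μW / P_a = 0.42×246.5 / 69.29 = 1.494.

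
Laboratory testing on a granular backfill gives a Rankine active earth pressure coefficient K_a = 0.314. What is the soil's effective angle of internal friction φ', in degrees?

31.5°

K_a = tan²(45° − φ/2) ⇒ 45° − φ/2 = arctan(√0.314) = 29.26°.
φ = 2(45° − 29.26°) = 31.47°.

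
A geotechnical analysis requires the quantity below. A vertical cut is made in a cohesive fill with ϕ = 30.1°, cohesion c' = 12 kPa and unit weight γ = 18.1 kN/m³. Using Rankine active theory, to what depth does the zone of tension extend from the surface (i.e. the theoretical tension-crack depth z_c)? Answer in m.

2.30 m

K_a = tan²(45° − 30.1°/2) = 0.3320; √K_a = 0.5762.
The active pressure is zero where K_a γ z = 2c√K_a, so z_c = 2c/(γ√K_a) = 2×12/(18.1×0.5762) = 2.301 m.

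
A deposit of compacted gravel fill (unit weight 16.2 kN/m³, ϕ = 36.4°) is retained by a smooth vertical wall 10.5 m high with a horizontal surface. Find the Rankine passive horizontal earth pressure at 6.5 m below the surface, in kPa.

413 kPa

K_p = (1 + sin φ)/(1 − sin φ) = 3.919.
σ_h = K_p γ z = 3.919 × 16.2 × 6.5 = 412.7 kPa.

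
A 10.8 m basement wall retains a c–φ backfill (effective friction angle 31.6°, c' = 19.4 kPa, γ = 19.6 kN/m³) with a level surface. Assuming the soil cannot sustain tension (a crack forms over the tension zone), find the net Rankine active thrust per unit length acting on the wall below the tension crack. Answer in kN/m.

K_a = 0.3123; √K_a = 0.5589.
Tension-crack depth z_c = 2c/(γ√K_a) = 2×19.4/(19.6×0.5589) = 3.542 m.
σ_a at base = K_a γ H − 2c√K_a = 0.3123×19.6×10.8 − 2×19.4×0.5589 = 44.43 kPa.
P_a = ½ × 44.43 × (H − z_c) = 0.5×44.43×7.258 = 161.2 kN/m.

161 kN/m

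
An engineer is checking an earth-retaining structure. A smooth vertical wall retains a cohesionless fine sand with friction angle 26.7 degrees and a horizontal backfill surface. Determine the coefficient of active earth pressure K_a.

0.380

K_a = tan²(45° − φ/2) = tan²(31.65°) = 0.3800.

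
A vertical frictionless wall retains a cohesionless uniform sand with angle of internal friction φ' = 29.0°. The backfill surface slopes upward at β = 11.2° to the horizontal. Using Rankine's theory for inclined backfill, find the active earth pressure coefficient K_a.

0.369

K_a = cos β · (cos β − √(cos²β − cos²φ)) / (cos β + √(cos²β − cos²φ)).
cos β = 0.9810, cos φ = 0.8746, √(cos²β − cos²φ) = 0.4442.
K_a = 0.9810 × (0.9810 − 0.4442)/(0.9810 + 0.4442) = 0.3695.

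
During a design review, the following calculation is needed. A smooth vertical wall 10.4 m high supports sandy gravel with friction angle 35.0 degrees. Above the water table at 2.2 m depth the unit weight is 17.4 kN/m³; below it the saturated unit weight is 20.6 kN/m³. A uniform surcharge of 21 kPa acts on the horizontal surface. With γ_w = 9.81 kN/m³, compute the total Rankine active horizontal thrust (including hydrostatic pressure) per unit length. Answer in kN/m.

K_a = tan²(45° − φ/2) = 0.2710.
γ' = 20.6 − 9.81 = 10.79 kN/m³. h₂ = H − d_w = 8.2 m.
σ'_h: at surface K_a·q = 5.691; at WT K_a(q+γd_w) = 16.06; at base K_a(q+γd_w+γ'h₂) = 40.04 kPa.
P₁ = ½(5.691+16.06)×2.2 = 23.93; P₂ = ½(16.06+40.04)×8.2 = 230.0; P_w = ½γ_w h₂² = 329.8.
Total = 23.93+230.0+329.8 = 583.8 kN/m.

584 kN/m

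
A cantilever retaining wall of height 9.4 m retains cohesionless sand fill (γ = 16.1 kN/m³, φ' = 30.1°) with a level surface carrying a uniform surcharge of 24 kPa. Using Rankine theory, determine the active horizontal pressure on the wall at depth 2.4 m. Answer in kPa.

20.8 kPa

K_a = (1 − sin φ)/(1 + sin φ) = 0.3320.
σ_v = γz + q = 16.1 × 2.4 + 24 = 62.64 kPa.
σ_h = K_a σ_v = 0.3320 × 62.64 = 20.80 kPa.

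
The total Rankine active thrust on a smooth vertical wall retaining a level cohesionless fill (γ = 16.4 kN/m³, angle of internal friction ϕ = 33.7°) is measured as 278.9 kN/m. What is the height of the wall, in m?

K_a = 0.2863. P_a = ½ K_a γ H² ⇒ H = √(2P_a/(K_a γ)).
H = √(2×278.9/(0.2863×16.4)) = 10.90 m.

10.9 m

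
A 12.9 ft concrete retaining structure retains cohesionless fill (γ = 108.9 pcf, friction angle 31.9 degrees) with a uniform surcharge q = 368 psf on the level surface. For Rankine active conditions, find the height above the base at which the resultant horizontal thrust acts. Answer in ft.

K_a = 0.3085.
Triangular part P₁ = ½K_aγH² = 2796 at H/3 = 4.300 ft; rectangular part P₂ = K_a q H = 1465 at H/2 = 6.450 ft.
ȳ = (P₁·4.300 + P₂·6.450)/(P₁+P₂) = 5.039 ft.

5.04 ft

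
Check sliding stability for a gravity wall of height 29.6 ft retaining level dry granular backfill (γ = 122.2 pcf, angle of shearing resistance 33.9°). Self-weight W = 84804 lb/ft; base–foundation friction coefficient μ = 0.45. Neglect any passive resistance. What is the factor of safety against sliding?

K_a = tan²(45° − 33.9°/2) = 0.2839.
P_a = ½K_aγH² = 0.5×0.2839×122.2×29.6² = 15200 lb/ft, acting at H/3 = 9.867 ft above the base.
FS_sliding = μW / P_a = 0.45×84804 / 15200 = 2.511.

2.51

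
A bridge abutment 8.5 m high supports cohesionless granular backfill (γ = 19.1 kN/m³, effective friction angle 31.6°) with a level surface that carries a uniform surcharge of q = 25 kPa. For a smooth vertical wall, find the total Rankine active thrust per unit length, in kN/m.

282 kN/m

K_a = tan²(45° − φ/2) = 0.3123.
Soil triangle: ½ K_a γ H² = 0.5×0.3123×19.1×8.5² = 215.5 kN/m.
Surcharge rectangle: K_a q H = 0.3123×25×8.5 = 66.37 kN/m.
Total = 215.5 + 66.37 = 281.9 kN/m.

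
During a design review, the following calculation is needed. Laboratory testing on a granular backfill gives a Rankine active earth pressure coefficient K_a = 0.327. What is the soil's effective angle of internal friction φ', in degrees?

30.5°

K_a = tan²(45° − φ/2) ⇒ 45° − φ/2 = arctan(√0.327) = 29.76°.
φ = 2(45° − 29.76°) = 30.47°.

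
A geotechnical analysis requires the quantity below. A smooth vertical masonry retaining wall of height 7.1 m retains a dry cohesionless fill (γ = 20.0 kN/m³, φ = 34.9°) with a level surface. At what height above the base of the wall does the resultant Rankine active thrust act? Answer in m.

K_a = 0.2721.
The pressure distribution is triangular, so the resultant acts at H/3 above the base = 7.1/3 = 2.367 m.

2.37 m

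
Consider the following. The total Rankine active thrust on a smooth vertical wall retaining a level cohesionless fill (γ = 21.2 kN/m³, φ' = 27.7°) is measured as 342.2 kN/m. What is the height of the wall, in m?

9.40 m

K_a = 0.3653. P_a = ½ K_a γ H² ⇒ H = √(2P_a/(K_a γ)).
H = √(2×342.2/(0.3653×21.2)) = 9.400 m.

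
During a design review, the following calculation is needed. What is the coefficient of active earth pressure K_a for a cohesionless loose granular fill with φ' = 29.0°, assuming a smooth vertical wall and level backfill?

0.347

K_a = tan²(45° − φ/2) = tan²(30.50°) = 0.3470.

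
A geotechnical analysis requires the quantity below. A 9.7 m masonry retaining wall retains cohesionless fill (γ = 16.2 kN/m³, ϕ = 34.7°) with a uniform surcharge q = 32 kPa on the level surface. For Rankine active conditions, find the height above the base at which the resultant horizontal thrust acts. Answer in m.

K_a = 0.2745.
Triangular part P₁ = ½K_aγH² = 209.2 at H/3 = 3.233 m; rectangular part P₂ = K_a q H = 85.20 at H/2 = 4.850 m.
ȳ = (P₁·3.233 + P₂·4.850)/(P₁+P₂) = 3.701 m.

3.70 m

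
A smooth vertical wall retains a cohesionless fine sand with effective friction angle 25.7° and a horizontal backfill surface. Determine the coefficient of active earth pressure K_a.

K_a = tan²(45° − φ/2) = tan²(32.15°) = 0.3950.

0.395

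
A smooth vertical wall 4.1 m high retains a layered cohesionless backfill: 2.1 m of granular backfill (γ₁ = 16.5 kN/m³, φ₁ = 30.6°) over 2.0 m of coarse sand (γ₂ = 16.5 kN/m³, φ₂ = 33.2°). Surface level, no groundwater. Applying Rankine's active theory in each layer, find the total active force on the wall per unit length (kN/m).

K_a1 = tan²(45°−30.6°/2) = 0.3253; K_a2 = tan²(45°−33.2°/2) = 0.2924.
Layer 1: σ at base = K_a1 γ₁ h₁ = 11.27 kPa; P₁ = ½×11.27×2.1 = 11.84.
Layer 2: σ_v at top = γ₁h₁ = 34.65; σ_h top = K_a2×34.65 = 10.13; σ_h base = K_a2×(34.65+16.5×2.0) = 19.78.
P₂ = ½(10.13+19.78)×2.0 = 29.91. Total P_a = 11.84+29.91 = 41.74 kN/m.

41.7 kN/m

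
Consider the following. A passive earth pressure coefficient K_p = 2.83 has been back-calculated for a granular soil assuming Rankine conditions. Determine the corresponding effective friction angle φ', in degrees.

28.5°

K_p = (1+sin φ)/(1−sin φ) ⇒ sin φ = (K_p − 1)/(K_p + 1) = 0.4778.
φ = arcsin(0.4778) = 28.54°.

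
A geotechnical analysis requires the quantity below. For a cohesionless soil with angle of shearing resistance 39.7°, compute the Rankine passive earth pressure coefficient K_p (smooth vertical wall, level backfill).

K_p = (1 + sin φ)/(1 − sin φ) = tan²(45° + 39.7°/2) = 4.537.

4.54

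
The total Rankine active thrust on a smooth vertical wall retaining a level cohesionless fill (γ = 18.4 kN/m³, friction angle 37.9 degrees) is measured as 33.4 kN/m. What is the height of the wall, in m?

K_a = 0.2389. P_a = ½ K_a γ H² ⇒ H = √(2P_a/(K_a γ)).
H = √(2×33.4/(0.2389×18.4)) = 3.898 m.

3.90 m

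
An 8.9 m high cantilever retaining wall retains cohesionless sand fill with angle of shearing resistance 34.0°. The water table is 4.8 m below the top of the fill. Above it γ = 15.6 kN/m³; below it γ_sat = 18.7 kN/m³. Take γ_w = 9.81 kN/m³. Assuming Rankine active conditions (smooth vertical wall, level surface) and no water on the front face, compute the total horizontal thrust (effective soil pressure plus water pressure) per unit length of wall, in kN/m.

241 kN/m

K_a = tan²(45° − φ/2) = 0.2827.
γ' = 18.7 − 9.81 = 8.890 kN/m³. Depth below WT = 4.1 m.
σ'_h at WT = K_a γ d_w = 21.17 kPa; at base = 21.17 + K_a γ' × 4.1 = 31.47 kPa.
P₁ (0–4.8 m) = ½×21.17×4.8 = 50.81. P₂ (4.8–8.9 m) = ½(21.17+31.47)×4.1 = 107.9.
P_w = ½ γ_w h₂² = 0.5×9.81×4.1² = 82.45. Total = 50.81+107.9+82.45 = 241.2 kN/m.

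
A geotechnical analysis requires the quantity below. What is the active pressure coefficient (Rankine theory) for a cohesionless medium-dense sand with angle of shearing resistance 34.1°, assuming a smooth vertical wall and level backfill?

K_a = tan²(45° − φ/2) = tan²(27.95°) = 0.2815.

0.282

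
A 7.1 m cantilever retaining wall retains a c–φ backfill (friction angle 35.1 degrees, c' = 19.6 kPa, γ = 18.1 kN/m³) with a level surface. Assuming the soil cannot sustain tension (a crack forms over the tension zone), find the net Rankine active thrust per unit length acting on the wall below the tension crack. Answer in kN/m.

K_a = 0.2698; √K_a = 0.5195.
Tension-crack depth z_c = 2c/(γ√K_a) = 2×19.6/(18.1×0.5195) = 4.169 m.
σ_a at base = K_a γ H − 2c√K_a = 0.2698×18.1×7.1 − 2×19.6×0.5195 = 14.31 kPa.
P_a = ½ × 14.31 × (H − z_c) = 0.5×14.31×2.931 = 20.98 kN/m.

21.0 kN/m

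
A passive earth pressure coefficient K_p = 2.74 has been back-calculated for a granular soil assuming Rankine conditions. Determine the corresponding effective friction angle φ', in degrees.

K_p = (1+sin φ)/(1−sin φ) ⇒ sin φ = (K_p − 1)/(K_p + 1) = 0.4652.
φ = arcsin(0.4652) = 27.73°.

27.7°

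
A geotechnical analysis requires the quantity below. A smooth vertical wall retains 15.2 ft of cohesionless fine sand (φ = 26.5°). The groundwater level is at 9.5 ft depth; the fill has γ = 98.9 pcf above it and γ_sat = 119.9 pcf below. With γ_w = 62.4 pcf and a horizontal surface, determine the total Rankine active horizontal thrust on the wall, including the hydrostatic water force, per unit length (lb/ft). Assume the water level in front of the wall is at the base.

5130 lb/ft

K_a = tan²(45° − φ/2) = 0.3829.
γ' = 119.9 − 62.4 = 57.50 pcf. Depth below WT = 5.7 ft.
σ'_h at WT = K_a γ d_w = 359.8 psf; at base = 359.8 + K_a γ' × 5.7 = 485.3 psf.
P₁ (0–9.5 ft) = ½×359.8×9.5 = 1709. P₂ (9.5–15.2 ft) = ½(359.8+485.3)×5.7 = 2408.
P_w = ½ γ_w h₂² = 0.5×62.4×5.7² = 1014. Total = 1709+2408+1014 = 5131 lb/ft.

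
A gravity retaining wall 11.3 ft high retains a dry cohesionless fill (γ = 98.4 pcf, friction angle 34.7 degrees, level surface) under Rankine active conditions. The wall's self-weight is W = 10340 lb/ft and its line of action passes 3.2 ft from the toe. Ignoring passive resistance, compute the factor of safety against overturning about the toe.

K_a = tan²(45° − 34.7°/2) = 0.2745.
P_a = ½K_aγH² = 0.5×0.2745×98.4×11.3² = 1724 lb/ft, acting at H/3 = 3.767 ft above the base.
Overturning moment M_o = P_a × H/3 = 1724 × 3.767 = 6495.
Resisting moment M_r = W × 3.2 = 10340 × 3.2 = 33090.
FS_overturning = M_r/M_o = 33090/6495 = 5.094.

5.09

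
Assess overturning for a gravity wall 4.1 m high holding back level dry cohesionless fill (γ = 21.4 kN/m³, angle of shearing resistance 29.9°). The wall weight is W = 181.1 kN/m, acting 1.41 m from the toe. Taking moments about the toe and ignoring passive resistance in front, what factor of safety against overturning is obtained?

K_a = tan²(45° − 29.9°/2) = 0.3347.
P_a = ½K_aγH² = 0.5×0.3347×21.4×4.1² = 60.20 kN/m, acting at H/3 = 1.367 m above the base.
Overturning moment M_o = P_a × H/3 = 60.20 × 1.367 = 82.27.
Resisting moment M_r = W × 1.41 = 181.1 × 1.41 = 255.4.
FS_overturning = M_r/M_o = 255.4/82.27 = 3.104.

3.10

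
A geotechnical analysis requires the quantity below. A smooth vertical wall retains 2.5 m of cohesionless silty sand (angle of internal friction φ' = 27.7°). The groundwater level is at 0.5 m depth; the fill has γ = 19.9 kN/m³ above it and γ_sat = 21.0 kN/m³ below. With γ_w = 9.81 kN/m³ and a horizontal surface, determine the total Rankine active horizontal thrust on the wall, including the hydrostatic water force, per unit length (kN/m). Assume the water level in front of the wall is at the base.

36.0 kN/m

K_a = tan²(45° − φ/2) = 0.3653.
γ' = 21.0 − 9.81 = 11.19 kN/m³. Depth below WT = 2.0 m.
σ'_h at WT = K_a γ d_w = 3.635 kPa; at base = 3.635 + K_a γ' × 2.0 = 11.81 kPa.
P₁ (0–0.5 m) = ½×3.635×0.5 = 0.9088. P₂ (0.5–2.5 m) = ½(3.635+11.81)×2.0 = 15.45.
P_w = ½ γ_w h₂² = 0.5×9.81×2.0² = 19.62. Total = 0.9088+15.45+19.62 = 35.98 kN/m.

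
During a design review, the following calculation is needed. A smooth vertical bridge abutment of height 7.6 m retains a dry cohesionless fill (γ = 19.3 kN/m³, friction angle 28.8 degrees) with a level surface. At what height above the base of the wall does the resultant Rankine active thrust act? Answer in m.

2.53 m

K_a = 0.3498.
The pressure distribution is triangular, so the resultant acts at H/3 above the base = 7.6/3 = 2.533 m.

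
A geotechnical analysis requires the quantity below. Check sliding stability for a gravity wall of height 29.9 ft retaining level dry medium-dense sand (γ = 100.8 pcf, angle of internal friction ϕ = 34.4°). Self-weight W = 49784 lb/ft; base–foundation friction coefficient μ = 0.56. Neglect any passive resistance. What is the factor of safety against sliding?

K_a = tan²(45° − 34.4°/2) = 0.2780.
P_a = ½K_aγH² = 0.5×0.2780×100.8×29.9² = 12530 lb/ft, acting at H/3 = 9.967 ft above the base.
FS_sliding = μW / P_a = 0.56×49784 / 12530 = 2.226.

2.23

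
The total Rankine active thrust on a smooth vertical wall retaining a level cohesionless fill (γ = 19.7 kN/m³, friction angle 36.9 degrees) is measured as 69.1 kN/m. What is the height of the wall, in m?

K_a = 0.2497. P_a = ½ K_a γ H² ⇒ H = √(2P_a/(K_a γ)).
H = √(2×69.1/(0.2497×19.7)) = 5.301 m.

5.30 m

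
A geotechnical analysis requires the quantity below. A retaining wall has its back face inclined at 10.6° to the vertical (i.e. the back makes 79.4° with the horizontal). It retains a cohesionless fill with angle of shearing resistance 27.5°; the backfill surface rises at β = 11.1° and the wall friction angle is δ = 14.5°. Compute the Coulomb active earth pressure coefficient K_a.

0.493

K_a = sin²(α+φ) / [sin²α · sin(α−δ) · (1 + √{sin(φ+δ)sin(φ−β) / (sin(α−δ)sin(α+β))})²].
With α = 79.4°, φ = 27.5°, δ = 14.5°, β = 11.1°: K_a = 0.4931.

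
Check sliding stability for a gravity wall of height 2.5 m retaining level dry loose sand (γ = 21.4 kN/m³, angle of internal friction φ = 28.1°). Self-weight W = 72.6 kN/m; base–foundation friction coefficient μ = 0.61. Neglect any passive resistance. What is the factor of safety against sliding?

K_a = tan²(45° − 28.1°/2) = 0.3596.
P_a = ½K_aγH² = 0.5×0.3596×21.4×2.5² = 24.05 kN/m, acting at H/3 = 0.8333 m above the base.
FS_sliding = μW / P_a = 0.61×72.6 / 24.05 = 1.842.

1.84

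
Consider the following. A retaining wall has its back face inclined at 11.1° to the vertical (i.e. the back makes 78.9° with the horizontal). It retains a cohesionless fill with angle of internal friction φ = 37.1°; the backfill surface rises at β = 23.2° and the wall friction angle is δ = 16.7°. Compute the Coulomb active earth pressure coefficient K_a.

K_a = sin²(α+φ) / [sin²α · sin(α−δ) · (1 + √{sin(φ+δ)sin(φ−β) / (sin(α−δ)sin(α+β))})²].
With α = 78.9°, φ = 37.1°, δ = 16.7°, β = 23.2°: K_a = 0.4368.

0.437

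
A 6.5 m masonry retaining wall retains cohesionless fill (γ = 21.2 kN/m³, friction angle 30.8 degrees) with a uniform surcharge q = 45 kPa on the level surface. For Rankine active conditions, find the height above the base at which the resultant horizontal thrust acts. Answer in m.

K_a = 0.3227.
Triangular part P₁ = ½K_aγH² = 144.5 at H/3 = 2.167 m; rectangular part P₂ = K_a q H = 94.39 at H/2 = 3.250 m.
ȳ = (P₁·2.167 + P₂·3.250)/(P₁+P₂) = 2.595 m.

2.59 m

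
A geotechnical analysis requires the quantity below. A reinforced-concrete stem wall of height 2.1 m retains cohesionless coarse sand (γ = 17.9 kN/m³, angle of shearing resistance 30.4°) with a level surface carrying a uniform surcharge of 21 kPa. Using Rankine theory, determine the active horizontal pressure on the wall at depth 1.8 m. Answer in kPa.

17.5 kPa

K_a = (1 − sin φ)/(1 + sin φ) = 0.3280.
σ_v = γz + q = 17.9 × 1.8 + 21 = 53.22 kPa.
σ_h = K_a σ_v = 0.3280 × 53.22 = 17.46 kPa.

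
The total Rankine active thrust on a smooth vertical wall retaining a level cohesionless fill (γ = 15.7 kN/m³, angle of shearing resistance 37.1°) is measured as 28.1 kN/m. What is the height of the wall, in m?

K_a = 0.2475. P_a = ½ K_a γ H² ⇒ H = √(2P_a/(K_a γ)).
H = √(2×28.1/(0.2475×15.7)) = 3.803 m.

3.80 m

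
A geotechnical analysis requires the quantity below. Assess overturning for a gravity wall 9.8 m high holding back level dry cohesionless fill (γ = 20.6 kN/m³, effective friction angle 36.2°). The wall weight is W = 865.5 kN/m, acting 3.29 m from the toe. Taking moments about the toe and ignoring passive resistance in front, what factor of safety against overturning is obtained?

K_a = tan²(45° − 36.2°/2) = 0.2574.
P_a = ½K_aγH² = 0.5×0.2574×20.6×9.8² = 254.6 kN/m, acting at H/3 = 3.267 m above the base.
Overturning moment M_o = P_a × H/3 = 254.6 × 3.267 = 831.7.
Resisting moment M_r = W × 3.29 = 865.5 × 3.29 = 2847.
FS_overturning = M_r/M_o = 2847/831.7 = 3.424.

3.42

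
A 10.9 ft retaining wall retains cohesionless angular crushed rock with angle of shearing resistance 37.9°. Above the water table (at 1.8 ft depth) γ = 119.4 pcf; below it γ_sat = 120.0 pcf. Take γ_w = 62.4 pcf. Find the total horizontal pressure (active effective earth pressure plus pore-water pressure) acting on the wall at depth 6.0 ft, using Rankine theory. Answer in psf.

K_a = (1 − sin φ)/(1 + sin φ) = 0.2389.
γ' = 120.0 − 62.4 = 57.60 pcf.
Effective vertical stress at 6.0 ft: σ'_v = 119.4×1.8 + 57.60×4.20 = 456.8 psf.
σ'_h = K_a σ'_v = 0.2389 × 456.8 = 109.2 psf; u = γ_w × 4.20 = 262.1 psf.
Total σ_h = 109.2 + 262.1 = 371.2 psf.

371 psf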